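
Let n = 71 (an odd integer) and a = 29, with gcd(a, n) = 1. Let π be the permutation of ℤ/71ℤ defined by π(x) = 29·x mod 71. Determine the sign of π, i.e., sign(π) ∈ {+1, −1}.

Orbit of 1 under x↦29x: [1, 29, 60, 36, 50, 30, 18]… (length divides ord_71(29)).
Decompose π into cycles: lengths [35, 35, 1] (3 cycles, including the fixed point 0).
With 3 cycles on 71 points, sign = (−1)^{71−3} = +1.

+1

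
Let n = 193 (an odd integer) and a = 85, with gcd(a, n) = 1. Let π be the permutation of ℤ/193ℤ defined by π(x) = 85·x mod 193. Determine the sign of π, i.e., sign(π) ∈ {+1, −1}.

Start at x=108: 108 → 109 → 1 → 85 → 84 → 192 → 108 (one orbit).
The orbit structure of x ↦ 85x mod 193: 33 orbits of sizes [6, 6, 6, 6, 6, 6, 6, 6, 6, 6, 6, 6, 6, 6, 6, 6, 6, 6, 6, 6, 6, 6, 6, 6, 6, 6, 6, 6, 6, 6, 6, 6, 1].
sign(π) = (−1)^{n − #cycles} = (−1)^{193−33} = (−1)^160 = +1.

+1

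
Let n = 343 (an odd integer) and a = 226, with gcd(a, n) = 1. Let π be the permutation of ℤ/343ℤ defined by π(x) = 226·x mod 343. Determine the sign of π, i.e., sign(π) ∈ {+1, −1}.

+1

Trace 312: π^k(312) = [312, 197, 275, 67, 50, 324, 165] for k=0..6.
31 cycles of lengths [21, 21, 21, 21, 21, 21, 21, 21, 21, 21, 21, 21, 21, 21, 3, 3, 3, 3, 3, 3, 3, 3, 3, 3, 3, 3, 3, 3, 3, 3, 1].
sign(π) = (−1)^{n − #cycles} = (−1)^{343−31} = (−1)^312 = +1.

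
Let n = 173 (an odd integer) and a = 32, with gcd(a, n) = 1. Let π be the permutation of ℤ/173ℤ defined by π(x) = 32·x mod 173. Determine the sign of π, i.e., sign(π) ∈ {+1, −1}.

-1

Start at x=138: 138 → 91 → 144 → 110 → 60 → 17 → 25 → … (one orbit).
2 cycles of lengths [172, 1].
sign(π) = (−1)^{n − #cycles} = (−1)^{173−2} = (−1)^171 = -1.
Via Zolotarev, sign(π_{32}) = (32|173) = -1.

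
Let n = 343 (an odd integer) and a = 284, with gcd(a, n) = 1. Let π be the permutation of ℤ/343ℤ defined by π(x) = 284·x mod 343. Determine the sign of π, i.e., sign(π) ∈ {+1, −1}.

Start at x=121: 121 → 64 → 340 → 177 → 190 → 109 → 86 → … (one orbit).
Decompose π into cycles: lengths [147, 147, 21, 21, 3, 3, 1] (7 cycles, including the fixed point 0).
343 − 7 = 336 transpositions; sign(π) = (−1)^336 = +1.
(284|343)_J = +1 (Zolotarev's lemma cross-check).

+1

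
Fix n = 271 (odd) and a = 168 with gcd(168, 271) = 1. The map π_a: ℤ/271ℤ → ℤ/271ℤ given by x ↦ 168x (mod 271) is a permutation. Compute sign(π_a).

-1

Start at x=11: 11 → 222 → 169 → 208 → 256 → 190 → 213 → … (one orbit).
π_168 has 2 disjoint cycles with lengths [270, 1] on {0,…,270}.
2 cycles on 271: each ℓ→(−1)^(ℓ−1), product (−1)^269 = -1.
(168|271)_J = -1 (Zolotarev's lemma cross-check).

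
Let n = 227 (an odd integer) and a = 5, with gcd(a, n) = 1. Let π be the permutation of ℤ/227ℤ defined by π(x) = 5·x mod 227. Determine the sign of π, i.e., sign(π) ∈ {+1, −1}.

Orbit of 1 under x↦5x: [1, 5, 25, 125, 171, 174, 189]… (length divides ord_227(5)).
π_5 has 2 disjoint cycles with lengths [226, 1] on {0,…,226}.
227 − 2 = 225 transpositions; sign(π) = (−1)^225 = -1.

-1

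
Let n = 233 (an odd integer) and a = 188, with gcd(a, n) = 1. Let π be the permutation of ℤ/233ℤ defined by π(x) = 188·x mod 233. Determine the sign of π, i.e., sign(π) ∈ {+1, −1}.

Orbit of 44 under x↦188x: [44, 117, 94, 197, 222, 29, 93]… (length divides ord_233(188)).
2 cycles of lengths [232, 1].
2 cycles on 233: each ℓ→(−1)^(ℓ−1), product (−1)^231 = -1.

-1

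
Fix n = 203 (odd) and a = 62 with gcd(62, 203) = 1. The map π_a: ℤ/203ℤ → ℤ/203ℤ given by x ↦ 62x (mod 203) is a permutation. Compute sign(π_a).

-1

Start at x=13: 13 → 197 → 34 → 78 → 167 → 1 → 62 → … (one orbit).
The orbit structure of x ↦ 62x mod 203: 18 orbits of sizes [14, 14, 14, 14, 14, 14, 14, 14, 14, 14, 14, 14, 14, 14, 2, 2, 2, 1].
With 18 cycles on 203 points, sign = (−1)^{203−18} = -1.
The Jacobi symbol (62|203) = -1 (Zolotarev) agrees.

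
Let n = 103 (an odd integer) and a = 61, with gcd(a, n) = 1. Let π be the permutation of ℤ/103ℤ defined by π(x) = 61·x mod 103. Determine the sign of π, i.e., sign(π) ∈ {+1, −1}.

+1

Orbit of 93 under x↦61x: [93, 8, 76, 1, 61, 13, 72]… (length divides ord_103(61)).
Cycle type of π: 17×6 + 1; total 7 cycles.
Σ(ℓ_i−1) = 103−7 = 96; sign = (−1)^96 = +1.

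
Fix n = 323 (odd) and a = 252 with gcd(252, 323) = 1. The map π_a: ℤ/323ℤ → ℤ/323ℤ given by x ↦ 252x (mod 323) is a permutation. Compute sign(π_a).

-1

Orbit of 188 under x↦252x: [188, 218, 26, 92, 251, 267, 100]… (length divides ord_323(252)).
Decompose π into cycles: lengths [144, 144, 16, 9, 9, 1] (6 cycles, including the fixed point 0).
323 − 6 = 317 transpositions; sign(π) = (−1)^317 = -1.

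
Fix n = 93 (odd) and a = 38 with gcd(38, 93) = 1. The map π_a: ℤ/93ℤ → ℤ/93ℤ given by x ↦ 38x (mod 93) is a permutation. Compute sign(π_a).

Trace 32: π^k(32) = [32, 7, 80, 64, 14, 67, 35] for k=0..6.
π_38 has 6 disjoint cycles with lengths [30, 30, 15, 15, 2, 1] on {0,…,92}.
Σ(ℓ_i−1) = 93−6 = 87; sign = (−1)^87 = -1.

-1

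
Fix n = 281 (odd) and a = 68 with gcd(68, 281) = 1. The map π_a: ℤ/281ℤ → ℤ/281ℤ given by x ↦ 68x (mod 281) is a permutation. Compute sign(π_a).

Trace 153: π^k(153) = [153, 7, 195, 53, 232, 40, 191] for k=0..6.
Cycle type of π: 20×14 + 1; total 15 cycles.
With 15 cycles on 281 points, sign = (−1)^{281−15} = +1.

+1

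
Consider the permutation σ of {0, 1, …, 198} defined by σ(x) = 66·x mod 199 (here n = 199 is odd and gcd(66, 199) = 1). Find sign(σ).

+1

Start at x=106: 106 → 31 → 56 → 114 → 161 → 79 → 40 → … (one orbit).
π_66 has 3 disjoint cycles with lengths [99, 99, 1] on {0,…,198}.
n − c = 199 − 3 = 196; sign = (−1)^196 = +1.
The Jacobi symbol (66|199) = +1 (Zolotarev) agrees.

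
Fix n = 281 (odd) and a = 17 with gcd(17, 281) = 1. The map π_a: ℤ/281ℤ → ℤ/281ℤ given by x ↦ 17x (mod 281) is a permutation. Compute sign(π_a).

Orbit of 215 under x↦17x: [215, 2, 34, 16, 272, 128, 209]… (length divides ord_281(17)).
The orbit structure of x ↦ 17x mod 281: 3 orbits of sizes [140, 140, 1].
With 3 cycles on 281 points, sign = (−1)^{281−3} = +1.
Zolotarev: (17|281) = +1, matching the cycle-count sign.

+1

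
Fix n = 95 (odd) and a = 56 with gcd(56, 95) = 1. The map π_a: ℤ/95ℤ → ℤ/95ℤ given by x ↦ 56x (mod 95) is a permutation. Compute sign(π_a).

Trace 1: π^k(1) = [1, 56] for k=0..1.
π_56 has 50 disjoint cycles with lengths [2, 2, 2, 2, 2, 2, 2, 2, 2, 2, 2, 2, 2, 2, 2, 2, 2, 2, 2, 2, 2, 2, 2, 2, 2, 2, 2, 2, 2, 2, 2, 2, 2, 2, 2, 2, 2, 2, 2, 2, 2, 2, 2, 2, 2, 1, 1, 1, 1, 1] on {0,…,94}.
With 50 cycles on 95 points, sign = (−1)^{95−50} = -1.

-1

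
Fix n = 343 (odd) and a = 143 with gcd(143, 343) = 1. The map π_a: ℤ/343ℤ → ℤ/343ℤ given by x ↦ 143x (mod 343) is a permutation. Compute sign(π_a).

Orbit of 286 under x↦143x: [286, 81, 264, 22, 59, 205, 160]… (length divides ord_343(143)).
Cycle lengths of π_143 on ℤ/343ℤ: [294, 42, 6, 1]; 4 cycles in total.
343 − 4 = 339 transpositions; sign(π) = (−1)^339 = -1.

-1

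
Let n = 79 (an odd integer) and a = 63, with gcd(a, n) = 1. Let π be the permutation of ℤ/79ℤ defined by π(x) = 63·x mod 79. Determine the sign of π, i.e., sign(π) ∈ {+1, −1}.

Trace 35: π^k(35) = [35, 72, 33, 25, 74, 1, 63] for k=0..6.
2 cycles of lengths [78, 1].
2 cycles on 79: each ℓ→(−1)^(ℓ−1), product (−1)^77 = -1.
(63|79)_J = -1 (Zolotarev's lemma cross-check).

-1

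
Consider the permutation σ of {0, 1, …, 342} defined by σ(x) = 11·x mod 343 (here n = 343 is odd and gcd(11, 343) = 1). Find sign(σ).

+1

Start at x=30: 30 → 330 → 200 → 142 → 190 → 32 → 9 → … (one orbit).
7 cycles of lengths [147, 147, 21, 21, 3, 3, 1].
sign(π) = (−1)^{n − #cycles} = (−1)^{343−7} = (−1)^336 = +1.
Zolotarev: (11|343) = +1, matching the cycle-count sign.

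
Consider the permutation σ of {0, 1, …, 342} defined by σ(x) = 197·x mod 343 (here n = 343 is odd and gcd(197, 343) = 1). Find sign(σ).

Orbit of 197 under x↦197x: [197, 50, 246, 99, 295, 148, 1]… (length divides ord_343(197)).
Cycle type of π: 7×42 + 1×49; total 91 cycles.
With 91 cycles on 343 points, sign = (−1)^{343−91} = +1.
Via Zolotarev, sign(π_{197}) = (197|343) = +1.

+1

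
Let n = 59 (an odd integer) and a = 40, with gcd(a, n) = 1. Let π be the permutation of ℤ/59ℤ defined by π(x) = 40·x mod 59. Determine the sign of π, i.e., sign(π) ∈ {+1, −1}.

-1

Start at x=20: 20 → 33 → 22 → 54 → 36 → 24 → 16 → … (one orbit).
Cycle type of π: 58 + 1; total 2 cycles.
With 2 cycles on 59 points, sign = (−1)^{59−2} = -1.
Zolotarev: (40|59) = -1, matching the cycle-count sign.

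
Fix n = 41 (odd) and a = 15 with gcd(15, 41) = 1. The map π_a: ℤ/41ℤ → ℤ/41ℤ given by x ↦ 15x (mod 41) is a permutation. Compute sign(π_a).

Start at x=32: 32 → 29 → 25 → 6 → 8 → 38 → 37 → … (one orbit).
Cycle type of π: 40 + 1; total 2 cycles.
With 2 cycles on 41 points, sign = (−1)^{41−2} = -1.
The Jacobi symbol (15|41) = -1 (Zolotarev) agrees.

-1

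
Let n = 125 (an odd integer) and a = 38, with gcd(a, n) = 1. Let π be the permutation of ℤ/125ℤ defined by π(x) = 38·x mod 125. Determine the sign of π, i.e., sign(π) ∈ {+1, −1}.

-1

Orbit of 121 under x↦38x: [121, 98, 99, 12, 81, 78, 89]… (length divides ord_125(38)).
Cycle type of π: 100 + 20 + 4 + 1; total 4 cycles.
With 4 cycles on 125 points, sign = (−1)^{125−4} = -1.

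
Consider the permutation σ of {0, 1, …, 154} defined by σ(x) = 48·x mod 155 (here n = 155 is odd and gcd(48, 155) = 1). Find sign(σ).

+1

Orbit of 12 under x↦48x: [12, 111, 58, 149, 22, 126, 3]… (length divides ord_155(48)).
5 cycles of lengths [60, 60, 30, 4, 1].
155 − 5 = 150 transpositions; sign(π) = (−1)^150 = +1.
Check: (48/155) = +1 by Zolotarev.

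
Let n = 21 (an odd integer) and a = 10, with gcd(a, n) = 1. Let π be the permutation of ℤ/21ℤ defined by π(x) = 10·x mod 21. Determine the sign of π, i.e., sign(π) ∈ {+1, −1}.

Orbit of 1 under x↦10x: [1, 10, 16, 13, 4, 19]… (length divides ord_21(10)).
Cycle type of π: 6×3 + 1×3; total 6 cycles.
sign(π) = (−1)^{n − #cycles} = (−1)^{21−6} = (−1)^15 = -1.

-1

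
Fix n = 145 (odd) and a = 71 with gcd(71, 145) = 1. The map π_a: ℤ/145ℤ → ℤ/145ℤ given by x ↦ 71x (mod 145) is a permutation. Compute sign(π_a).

+1

Start at x=16: 16 → 121 → 36 → 91 → 81 → 96 → 1 → … (one orbit).
15 cycles of lengths [14, 14, 14, 14, 14, 14, 14, 14, 14, 14, 1, 1, 1, 1, 1].
sign(π) = (−1)^{n − #cycles} = (−1)^{145−15} = (−1)^130 = +1.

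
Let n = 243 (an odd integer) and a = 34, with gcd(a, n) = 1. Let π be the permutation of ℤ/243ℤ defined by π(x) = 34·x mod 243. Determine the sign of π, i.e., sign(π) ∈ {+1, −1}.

Trace 64: π^k(64) = [64, 232, 112, 163, 196, 103, 100] for k=0..6.
The orbit structure of x ↦ 34x mod 243: 11 orbits of sizes [81, 81, 27, 27, 9, 9, 3, 3, 1, 1, 1].
With 11 cycles on 243 points, sign = (−1)^{243−11} = +1.

+1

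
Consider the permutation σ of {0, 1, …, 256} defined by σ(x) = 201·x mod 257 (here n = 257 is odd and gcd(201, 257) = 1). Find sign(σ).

Trace 59: π^k(59) = [59, 37, 241, 125, 196, 75, 169] for k=0..6.
2 cycles of lengths [256, 1].
Σ(ℓ_i−1) = 257−2 = 255; sign = (−1)^255 = -1.

-1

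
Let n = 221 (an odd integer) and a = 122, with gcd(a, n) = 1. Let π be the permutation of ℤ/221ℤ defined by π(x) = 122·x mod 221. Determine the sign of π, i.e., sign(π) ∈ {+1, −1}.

Orbit of 5 under x↦122x: [5, 168, 164, 118, 31, 25, 177]… (length divides ord_221(122)).
Cycle type of π: 16×13 + 4×3 + 1; total 17 cycles.
17 cycles on 221: each ℓ→(−1)^(ℓ−1), product (−1)^204 = +1.
Check: (122/221) = +1 by Zolotarev.

+1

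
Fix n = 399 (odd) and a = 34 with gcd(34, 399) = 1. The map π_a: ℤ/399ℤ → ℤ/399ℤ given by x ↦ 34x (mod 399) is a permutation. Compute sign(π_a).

Start at x=34: 34 → 358 → 202 → 85 → 97 → 106 → 13 → … (one orbit).
33 cycles of lengths [18, 18, 18, 18, 18, 18, 18, 18, 18, 18, 18, 18, 18, 18, 18, 18, 18, 18, 18, 18, 18, 2, 2, 2, 2, 2, 2, 2, 2, 2, 1, 1, 1].
n − c = 399 − 33 = 366; sign = (−1)^366 = +1.

+1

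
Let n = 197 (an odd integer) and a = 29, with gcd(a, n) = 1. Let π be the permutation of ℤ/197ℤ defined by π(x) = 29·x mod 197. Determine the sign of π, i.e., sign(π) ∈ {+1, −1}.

Orbit of 90 under x↦29x: [90, 49, 42, 36, 59, 135, 172]… (length divides ord_197(29)).
π_29 has 5 disjoint cycles with lengths [49, 49, 49, 49, 1] on {0,…,196}.
n − c = 197 − 5 = 192; sign = (−1)^192 = +1.
(29|197)_J = +1 (Zolotarev's lemma cross-check).

+1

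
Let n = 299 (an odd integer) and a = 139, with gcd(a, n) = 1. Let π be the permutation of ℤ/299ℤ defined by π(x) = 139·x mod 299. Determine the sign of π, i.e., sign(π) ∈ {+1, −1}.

+1

Orbit of 185 under x↦139x: [185, 1, 139]… (length divides ord_299(139)).
Decompose π into cycles: lengths [3, 3, 3, 3, 3, 3, 3, 3, 3, 3, 3, 3, 3, 3, 3, 3, 3, 3, 3, 3, 3, 3, 3, 3, 3, 3, 3, 3, 3, 3, 3, 3, 3, 3, 3, 3, 3, 3, 3, 3, 3, 3, 3, 3, 3, 3, 3, 3, 3, 3, 3, 3, 3, 3, 3, 3, 3, 3, 3, 3, 3, 3, 3, 3, 3, 3, 3, 3, 3, 3, 3, 3, 3, 3, 3, 3, 3, 3, 3, 3, 3, 3, 3, 3, 3, 3, 3, 3, 3, 3, 3, 3, 1, 1, 1, 1, 1, 1, 1, 1, 1, 1, 1, 1, 1, 1, 1, 1, 1, 1, 1, 1, 1, 1, 1] (115 cycles, including the fixed point 0).
Σ(ℓ_i−1) = 299−115 = 184; sign = (−1)^184 = +1.
Check: (139/299) = +1 by Zolotarev.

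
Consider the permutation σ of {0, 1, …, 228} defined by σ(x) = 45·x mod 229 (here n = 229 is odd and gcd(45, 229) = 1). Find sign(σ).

Trace 153: π^k(153) = [153, 15, 217, 147, 203, 204, 20] for k=0..6.
π_45 has 3 disjoint cycles with lengths [114, 114, 1] on {0,…,228}.
229 − 3 = 226 transpositions; sign(π) = (−1)^226 = +1.
Check: (45/229) = +1 by Zolotarev.

+1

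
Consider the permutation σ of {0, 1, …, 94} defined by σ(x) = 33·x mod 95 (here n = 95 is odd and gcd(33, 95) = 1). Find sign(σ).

Start at x=32: 32 → 11 → 78 → 9 → 12 → 16 → 53 → … (one orbit).
Cycle lengths of π_33 on ℤ/95ℤ: [36, 36, 18, 4, 1]; 5 cycles in total.
95 − 5 = 90 transpositions; sign(π) = (−1)^90 = +1.

+1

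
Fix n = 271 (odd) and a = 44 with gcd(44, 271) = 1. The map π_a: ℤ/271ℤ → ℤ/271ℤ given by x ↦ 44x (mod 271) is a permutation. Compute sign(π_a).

Start at x=31: 31 → 9 → 125 → 80 → 268 → 139 → 154 → … (one orbit).
Cycle type of π: 45×6 + 1; total 7 cycles.
sign(π) = (−1)^{n − #cycles} = (−1)^{271−7} = (−1)^264 = +1.

+1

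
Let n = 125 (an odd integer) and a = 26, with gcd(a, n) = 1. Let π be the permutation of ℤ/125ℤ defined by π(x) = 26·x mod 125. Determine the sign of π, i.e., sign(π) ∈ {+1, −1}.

Start at x=101: 101 → 1 → 26 → 51 → 76 → 101 (one orbit).
π_26 has 45 disjoint cycles with lengths [5, 5, 5, 5, 5, 5, 5, 5, 5, 5, 5, 5, 5, 5, 5, 5, 5, 5, 5, 5, 1, 1, 1, 1, 1, 1, 1, 1, 1, 1, 1, 1, 1, 1, 1, 1, 1, 1, 1, 1, 1, 1, 1, 1, 1] on {0,…,124}.
125 − 45 = 80 transpositions; sign(π) = (−1)^80 = +1.

+1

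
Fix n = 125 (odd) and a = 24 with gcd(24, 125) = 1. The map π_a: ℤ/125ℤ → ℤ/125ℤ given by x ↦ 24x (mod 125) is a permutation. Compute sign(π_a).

+1

Orbit of 26 under x↦24x: [26, 124, 101, 49, 51, 99, 1]… (length divides ord_125(24)).
23 cycles of lengths [10, 10, 10, 10, 10, 10, 10, 10, 10, 10, 2, 2, 2, 2, 2, 2, 2, 2, 2, 2, 2, 2, 1].
Σ(ℓ_i−1) = 125−23 = 102; sign = (−1)^102 = +1.
(24|125)_J = +1 (Zolotarev's lemma cross-check).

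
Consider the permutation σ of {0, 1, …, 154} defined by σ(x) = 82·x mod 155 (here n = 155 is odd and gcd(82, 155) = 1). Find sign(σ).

-1

Trace 121: π^k(121) = [121, 2, 9, 118, 66, 142, 19] for k=0..6.
The orbit structure of x ↦ 82x mod 155: 6 orbits of sizes [60, 60, 15, 15, 4, 1].
6 cycles on 155: each ℓ→(−1)^(ℓ−1), product (−1)^149 = -1.
Via Zolotarev, sign(π_{82}) = (82|155) = -1.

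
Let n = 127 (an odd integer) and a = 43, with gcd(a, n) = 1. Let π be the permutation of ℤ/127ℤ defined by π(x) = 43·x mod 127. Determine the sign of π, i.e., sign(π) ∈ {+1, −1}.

Orbit of 21 under x↦43x: [21, 14, 94, 105, 70, 89, 17]… (length divides ord_127(43)).
π_43 has 2 disjoint cycles with lengths [126, 1] on {0,…,126}.
n − c = 127 − 2 = 125; sign = (−1)^125 = -1.
Check: (43/127) = -1 by Zolotarev.

-1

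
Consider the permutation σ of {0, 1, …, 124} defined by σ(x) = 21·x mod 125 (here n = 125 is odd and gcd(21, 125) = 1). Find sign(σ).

Orbit of 111 under x↦21x: [111, 81, 76, 96, 16, 86, 56]… (length divides ord_125(21)).
The orbit structure of x ↦ 21x mod 125: 13 orbits of sizes [25, 25, 25, 25, 5, 5, 5, 5, 1, 1, 1, 1, 1].
sign(π) = (−1)^{n − #cycles} = (−1)^{125−13} = (−1)^112 = +1.

+1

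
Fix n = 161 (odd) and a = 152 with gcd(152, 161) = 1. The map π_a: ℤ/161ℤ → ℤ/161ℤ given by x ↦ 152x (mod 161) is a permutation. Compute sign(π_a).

Trace 58: π^k(58) = [58, 122, 29, 61, 95, 111, 128] for k=0..6.
5 cycles of lengths [66, 66, 22, 6, 1].
sign(π) = (−1)^{n − #cycles} = (−1)^{161−5} = (−1)^156 = +1.
Via Zolotarev, sign(π_{152}) = (152|161) = +1.

+1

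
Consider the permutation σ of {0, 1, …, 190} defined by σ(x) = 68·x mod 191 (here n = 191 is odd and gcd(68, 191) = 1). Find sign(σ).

Start at x=75: 75 → 134 → 135 → 12 → 52 → 98 → 170 → … (one orbit).
3 cycles of lengths [95, 95, 1].
sign(π) = (−1)^{n − #cycles} = (−1)^{191−3} = (−1)^188 = +1.
The Jacobi symbol (68|191) = +1 (Zolotarev) agrees.

+1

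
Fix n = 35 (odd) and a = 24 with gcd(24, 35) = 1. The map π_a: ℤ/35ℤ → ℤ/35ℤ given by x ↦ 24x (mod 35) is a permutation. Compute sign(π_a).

-1

Orbit of 19 under x↦24x: [19, 1, 24, 16, 34, 11]… (length divides ord_35(24)).
Cycle type of π: 6×5 + 2×2 + 1; total 8 cycles.
With 8 cycles on 35 points, sign = (−1)^{35−8} = -1.
Zolotarev: (24|35) = -1, matching the cycle-count sign.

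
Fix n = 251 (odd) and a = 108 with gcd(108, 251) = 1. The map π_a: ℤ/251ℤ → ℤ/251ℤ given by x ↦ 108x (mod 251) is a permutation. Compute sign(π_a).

Trace 20: π^k(20) = [20, 152, 101, 115, 121, 16, 222] for k=0..6.
The orbit structure of x ↦ 108x mod 251: 3 orbits of sizes [125, 125, 1].
With 3 cycles on 251 points, sign = (−1)^{251−3} = +1.

+1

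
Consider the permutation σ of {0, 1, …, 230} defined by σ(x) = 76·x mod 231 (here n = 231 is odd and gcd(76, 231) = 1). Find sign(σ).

Start at x=1: 1 → 76 → 1 (one orbit).
117 cycles of lengths [2, 2, 2, 2, 2, 2, 2, 2, 2, 2, 2, 2, 2, 2, 2, 2, 2, 2, 2, 2, 2, 2, 2, 2, 2, 2, 2, 2, 2, 2, 2, 2, 2, 2, 2, 2, 2, 2, 2, 2, 2, 2, 2, 2, 2, 2, 2, 2, 2, 2, 2, 2, 2, 2, 2, 2, 2, 2, 2, 2, 2, 2, 2, 2, 2, 2, 2, 2, 2, 2, 2, 2, 2, 2, 2, 2, 2, 2, 2, 2, 2, 2, 2, 2, 2, 2, 2, 2, 2, 2, 2, 2, 2, 2, 2, 2, 2, 2, 2, 2, 2, 2, 2, 2, 2, 2, 2, 2, 2, 2, 2, 2, 2, 2, 1, 1, 1].
Σ(ℓ_i−1) = 231−117 = 114; sign = (−1)^114 = +1.
Zolotarev: (76|231) = +1, matching the cycle-count sign.

+1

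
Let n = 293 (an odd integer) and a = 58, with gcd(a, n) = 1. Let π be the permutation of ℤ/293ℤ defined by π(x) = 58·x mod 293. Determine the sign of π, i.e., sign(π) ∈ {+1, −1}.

Start at x=31: 31 → 40 → 269 → 73 → 132 → 38 → 153 → … (one orbit).
Decompose π into cycles: lengths [146, 146, 1] (3 cycles, including the fixed point 0).
sign(π) = (−1)^{n − #cycles} = (−1)^{293−3} = (−1)^290 = +1.

+1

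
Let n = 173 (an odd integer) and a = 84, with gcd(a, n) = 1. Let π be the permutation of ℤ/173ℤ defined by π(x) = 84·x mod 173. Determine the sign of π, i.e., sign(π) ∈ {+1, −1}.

+1

Trace 52: π^k(52) = [52, 43, 152, 139, 85, 47, 142] for k=0..6.
Cycle type of π: 43×4 + 1; total 5 cycles.
With 5 cycles on 173 points, sign = (−1)^{173−5} = +1.
(84|173)_J = +1 (Zolotarev's lemma cross-check).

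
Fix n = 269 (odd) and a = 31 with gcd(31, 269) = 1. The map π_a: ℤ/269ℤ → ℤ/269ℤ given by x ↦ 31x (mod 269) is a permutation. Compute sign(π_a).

Start at x=173: 173 → 252 → 11 → 72 → 80 → 59 → 215 → … (one orbit).
Cycle lengths of π_31 on ℤ/269ℤ: [268, 1]; 2 cycles in total.
With 2 cycles on 269 points, sign = (−1)^{269−2} = -1.
Via Zolotarev, sign(π_{31}) = (31|269) = -1.

-1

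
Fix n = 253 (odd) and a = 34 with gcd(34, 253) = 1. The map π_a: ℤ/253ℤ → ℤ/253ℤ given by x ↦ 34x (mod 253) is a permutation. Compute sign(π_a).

-1

Start at x=67: 67 → 1 → 34 → 144 → 89 → 243 → 166 → … (one orbit).
π_34 has 22 disjoint cycles with lengths [22, 22, 22, 22, 22, 22, 22, 22, 22, 22, 22, 1, 1, 1, 1, 1, 1, 1, 1, 1, 1, 1] on {0,…,252}.
22 cycles on 253: each ℓ→(−1)^(ℓ−1), product (−1)^231 = -1.
Zolotarev: (34|253) = -1, matching the cycle-count sign.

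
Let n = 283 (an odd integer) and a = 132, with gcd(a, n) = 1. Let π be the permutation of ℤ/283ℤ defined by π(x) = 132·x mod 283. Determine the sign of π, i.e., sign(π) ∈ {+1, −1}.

-1

Trace 267: π^k(267) = [267, 152, 254, 134, 142, 66, 222] for k=0..6.
4 cycles of lengths [94, 94, 94, 1].
Σ(ℓ_i−1) = 283−4 = 279; sign = (−1)^279 = -1.
Check: (132/283) = -1 by Zolotarev.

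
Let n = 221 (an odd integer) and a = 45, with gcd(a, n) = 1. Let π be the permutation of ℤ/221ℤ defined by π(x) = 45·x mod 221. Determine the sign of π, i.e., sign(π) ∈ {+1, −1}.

+1

Trace 96: π^k(96) = [96, 121, 141, 157, 214, 127, 190] for k=0..6.
7 cycles of lengths [48, 48, 48, 48, 16, 12, 1].
With 7 cycles on 221 points, sign = (−1)^{221−7} = +1.
Check: (45/221) = +1 by Zolotarev.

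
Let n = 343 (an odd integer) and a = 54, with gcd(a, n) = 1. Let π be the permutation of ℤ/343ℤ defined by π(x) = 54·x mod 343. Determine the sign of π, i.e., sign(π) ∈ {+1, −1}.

Orbit of 186 under x↦54x: [186, 97, 93, 220, 218, 110, 109]… (length divides ord_343(54)).
Cycle lengths of π_54 on ℤ/343ℤ: [294, 42, 6, 1]; 4 cycles in total.
With 4 cycles on 343 points, sign = (−1)^{343−4} = -1.
Via Zolotarev, sign(π_{54}) = (54|343) = -1.

-1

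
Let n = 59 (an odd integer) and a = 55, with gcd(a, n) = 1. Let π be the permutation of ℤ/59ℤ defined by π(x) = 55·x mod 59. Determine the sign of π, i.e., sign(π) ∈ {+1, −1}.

Trace 32: π^k(32) = [32, 49, 40, 17, 50, 36, 33] for k=0..6.
Decompose π into cycles: lengths [58, 1] (2 cycles, including the fixed point 0).
Σ(ℓ_i−1) = 59−2 = 57; sign = (−1)^57 = -1.
(55|59)_J = -1 (Zolotarev's lemma cross-check).

-1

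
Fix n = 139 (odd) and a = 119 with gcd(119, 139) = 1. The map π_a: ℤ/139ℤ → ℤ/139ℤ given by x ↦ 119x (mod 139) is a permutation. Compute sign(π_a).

-1

Orbit of 7 under x↦119x: [7, 138, 20, 17, 77, 128, 81]… (length divides ord_139(119)).
Decompose π into cycles: lengths [138, 1] (2 cycles, including the fixed point 0).
sign(π) = (−1)^{n − #cycles} = (−1)^{139−2} = (−1)^137 = -1.
(119|139)_J = -1 (Zolotarev's lemma cross-check).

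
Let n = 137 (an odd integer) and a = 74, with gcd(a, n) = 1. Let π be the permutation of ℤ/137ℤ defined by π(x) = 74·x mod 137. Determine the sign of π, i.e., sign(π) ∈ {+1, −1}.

Start at x=88: 88 → 73 → 59 → 119 → 38 → 72 → 122 → … (one orbit).
Cycle type of π: 17×8 + 1; total 9 cycles.
9 cycles on 137: each ℓ→(−1)^(ℓ−1), product (−1)^128 = +1.
Check: (74/137) = +1 by Zolotarev.

+1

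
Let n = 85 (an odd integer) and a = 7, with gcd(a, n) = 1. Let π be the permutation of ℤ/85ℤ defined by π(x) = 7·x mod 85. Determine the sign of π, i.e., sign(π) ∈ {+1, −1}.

Trace 9: π^k(9) = [9, 63, 16, 27, 19, 48, 81] for k=0..6.
π_7 has 7 disjoint cycles with lengths [16, 16, 16, 16, 16, 4, 1] on {0,…,84}.
With 7 cycles on 85 points, sign = (−1)^{85−7} = +1.
(7|85)_J = +1 (Zolotarev's lemma cross-check).

+1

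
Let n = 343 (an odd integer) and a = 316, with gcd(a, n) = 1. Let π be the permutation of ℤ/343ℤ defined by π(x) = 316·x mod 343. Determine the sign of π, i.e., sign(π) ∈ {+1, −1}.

Trace 106: π^k(106) = [106, 225, 99, 71, 141, 309, 232] for k=0..6.
Decompose π into cycles: lengths [49, 49, 49, 49, 49, 49, 7, 7, 7, 7, 7, 7, 1, 1, 1, 1, 1, 1, 1] (19 cycles, including the fixed point 0).
With 19 cycles on 343 points, sign = (−1)^{343−19} = +1.
(316|343)_J = +1 (Zolotarev's lemma cross-check).

+1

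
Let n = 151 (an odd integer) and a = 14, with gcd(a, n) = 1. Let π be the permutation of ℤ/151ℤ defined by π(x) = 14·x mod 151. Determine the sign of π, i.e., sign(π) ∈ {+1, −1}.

-1

Orbit of 46 under x↦14x: [46, 40, 107, 139, 134, 64, 141]… (length divides ord_151(14)).
2 cycles of lengths [150, 1].
Σ(ℓ_i−1) = 151−2 = 149; sign = (−1)^149 = -1.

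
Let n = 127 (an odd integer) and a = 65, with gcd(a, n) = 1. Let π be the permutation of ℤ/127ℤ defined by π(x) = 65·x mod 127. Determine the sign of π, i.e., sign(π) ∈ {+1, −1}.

Start at x=116: 116 → 47 → 7 → 74 → 111 → 103 → 91 → … (one orbit).
Decompose π into cycles: lengths [126, 1] (2 cycles, including the fixed point 0).
2 cycles on 127: each ℓ→(−1)^(ℓ−1), product (−1)^125 = -1.
The Jacobi symbol (65|127) = -1 (Zolotarev) agrees.

-1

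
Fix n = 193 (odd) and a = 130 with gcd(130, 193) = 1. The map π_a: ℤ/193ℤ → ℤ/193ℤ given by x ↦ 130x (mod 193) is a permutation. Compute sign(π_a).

+1

Orbit of 192 under x↦130x: [192, 63, 84, 112, 85, 49, 1]… (length divides ord_193(130)).
Cycle type of π: 12×16 + 1; total 17 cycles.
n − c = 193 − 17 = 176; sign = (−1)^176 = +1.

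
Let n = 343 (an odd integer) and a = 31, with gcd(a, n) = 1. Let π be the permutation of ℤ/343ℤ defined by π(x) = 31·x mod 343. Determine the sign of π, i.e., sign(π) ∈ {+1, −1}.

-1

Start at x=295: 295 → 227 → 177 → 342 → 312 → 68 → 50 → … (one orbit).
Decompose π into cycles: lengths [42, 42, 42, 42, 42, 42, 42, 6, 6, 6, 6, 6, 6, 6, 6, 1] (16 cycles, including the fixed point 0).
With 16 cycles on 343 points, sign = (−1)^{343−16} = -1.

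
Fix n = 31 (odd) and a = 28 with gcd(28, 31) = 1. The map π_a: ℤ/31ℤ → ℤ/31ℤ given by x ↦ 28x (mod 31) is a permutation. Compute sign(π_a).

+1

Start at x=8: 8 → 7 → 10 → 1 → 28 → 9 → 4 → … (one orbit).
Cycle type of π: 15×2 + 1; total 3 cycles.
3 cycles on 31: each ℓ→(−1)^(ℓ−1), product (−1)^28 = +1.
Check: (28/31) = +1 by Zolotarev.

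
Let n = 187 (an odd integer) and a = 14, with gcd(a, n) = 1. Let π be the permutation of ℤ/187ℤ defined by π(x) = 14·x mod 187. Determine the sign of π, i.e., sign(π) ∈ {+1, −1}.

Orbit of 126 under x↦14x: [126, 81, 12, 168, 108, 16, 37]… (length divides ord_187(14)).
π_14 has 6 disjoint cycles with lengths [80, 80, 16, 5, 5, 1] on {0,…,186}.
n − c = 187 − 6 = 181; sign = (−1)^181 = -1.

-1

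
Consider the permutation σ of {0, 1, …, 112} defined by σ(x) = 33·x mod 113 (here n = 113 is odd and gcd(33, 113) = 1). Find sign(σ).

-1

Start at x=59: 59 → 26 → 67 → 64 → 78 → 88 → 79 → … (one orbit).
π_33 has 2 disjoint cycles with lengths [112, 1] on {0,…,112}.
With 2 cycles on 113 points, sign = (−1)^{113−2} = -1.
(33|113)_J = -1 (Zolotarev's lemma cross-check).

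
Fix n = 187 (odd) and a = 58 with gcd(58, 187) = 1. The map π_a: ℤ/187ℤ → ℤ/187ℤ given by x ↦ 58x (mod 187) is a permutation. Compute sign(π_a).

-1

Start at x=115: 115 → 125 → 144 → 124 → 86 → 126 → 15 → … (one orbit).
Cycle type of π: 80×2 + 16 + 5×2 + 1; total 6 cycles.
187 − 6 = 181 transpositions; sign(π) = (−1)^181 = -1.
Via Zolotarev, sign(π_{58}) = (58|187) = -1.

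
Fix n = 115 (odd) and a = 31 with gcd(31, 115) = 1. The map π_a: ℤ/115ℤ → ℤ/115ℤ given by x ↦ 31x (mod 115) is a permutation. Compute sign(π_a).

Orbit of 81 under x↦31x: [81, 96, 101, 26, 1, 31, 41]… (length divides ord_115(31)).
15 cycles of lengths [11, 11, 11, 11, 11, 11, 11, 11, 11, 11, 1, 1, 1, 1, 1].
15 cycles on 115: each ℓ→(−1)^(ℓ−1), product (−1)^100 = +1.
Via Zolotarev, sign(π_{31}) = (31|115) = +1.

+1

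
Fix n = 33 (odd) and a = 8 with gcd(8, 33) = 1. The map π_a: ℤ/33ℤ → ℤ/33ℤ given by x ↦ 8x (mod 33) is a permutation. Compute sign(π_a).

Trace 16: π^k(16) = [16, 29, 1, 8, 31, 17, 4] for k=0..6.
π_8 has 5 disjoint cycles with lengths [10, 10, 10, 2, 1] on {0,…,32}.
5 cycles on 33: each ℓ→(−1)^(ℓ−1), product (−1)^28 = +1.
Check: (8/33) = +1 by Zolotarev.

+1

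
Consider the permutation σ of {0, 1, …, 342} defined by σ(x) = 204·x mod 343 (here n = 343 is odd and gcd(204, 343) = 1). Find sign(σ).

Orbit of 85 under x↦204x: [85, 190, 1, 204, 113, 71, 78]… (length divides ord_343(204)).
Decompose π into cycles: lengths [49, 49, 49, 49, 49, 49, 7, 7, 7, 7, 7, 7, 1, 1, 1, 1, 1, 1, 1] (19 cycles, including the fixed point 0).
sign(π) = (−1)^{n − #cycles} = (−1)^{343−19} = (−1)^324 = +1.

+1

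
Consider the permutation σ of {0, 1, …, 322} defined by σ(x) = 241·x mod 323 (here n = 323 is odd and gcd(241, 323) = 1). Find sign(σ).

+1

Orbit of 10 under x↦241x: [10, 149, 56, 253, 249, 254, 167]… (length divides ord_323(241)).
5 cycles of lengths [144, 144, 18, 16, 1].
n − c = 323 − 5 = 318; sign = (−1)^318 = +1.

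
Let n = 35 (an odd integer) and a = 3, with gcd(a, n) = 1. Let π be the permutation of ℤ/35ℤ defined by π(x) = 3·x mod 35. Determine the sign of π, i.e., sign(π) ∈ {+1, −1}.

+1

Start at x=1: 1 → 3 → 9 → 27 → 11 → 33 → 29 → … (one orbit).
The orbit structure of x ↦ 3x mod 35: 5 orbits of sizes [12, 12, 6, 4, 1].
35 − 5 = 30 transpositions; sign(π) = (−1)^30 = +1.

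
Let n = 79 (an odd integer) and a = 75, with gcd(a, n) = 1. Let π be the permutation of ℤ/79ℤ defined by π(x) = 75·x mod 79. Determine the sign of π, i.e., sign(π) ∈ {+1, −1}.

-1

Orbit of 14 under x↦75x: [14, 23, 66, 52, 29, 42, 69]… (length divides ord_79(75)).
The orbit structure of x ↦ 75x mod 79: 2 orbits of sizes [78, 1].
Σ(ℓ_i−1) = 79−2 = 77; sign = (−1)^77 = -1.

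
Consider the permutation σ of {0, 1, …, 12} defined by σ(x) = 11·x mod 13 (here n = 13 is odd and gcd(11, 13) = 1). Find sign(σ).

Orbit of 8 under x↦11x: [8, 10, 6, 1, 11, 4, 5]… (length divides ord_13(11)).
π_11 has 2 disjoint cycles with lengths [12, 1] on {0,…,12}.
With 2 cycles on 13 points, sign = (−1)^{13−2} = -1.
The Jacobi symbol (11|13) = -1 (Zolotarev) agrees.

-1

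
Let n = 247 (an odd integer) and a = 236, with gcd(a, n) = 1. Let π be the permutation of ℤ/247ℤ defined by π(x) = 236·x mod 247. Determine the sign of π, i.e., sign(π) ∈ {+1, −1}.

Start at x=202: 202 → 1 → 236 → 121 → 151 → 68 → 240 → … (one orbit).
The orbit structure of x ↦ 236x mod 247: 23 orbits of sizes [12, 12, 12, 12, 12, 12, 12, 12, 12, 12, 12, 12, 12, 12, 12, 12, 12, 12, 12, 6, 6, 6, 1].
23 cycles on 247: each ℓ→(−1)^(ℓ−1), product (−1)^224 = +1.
The Jacobi symbol (236|247) = +1 (Zolotarev) agrees.

+1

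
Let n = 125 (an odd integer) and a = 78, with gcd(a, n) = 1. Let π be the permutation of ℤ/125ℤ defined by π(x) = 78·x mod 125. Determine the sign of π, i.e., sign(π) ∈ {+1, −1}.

-1

Orbit of 34 under x↦78x: [34, 27, 106, 18, 29, 12, 61]… (length divides ord_125(78)).
The orbit structure of x ↦ 78x mod 125: 4 orbits of sizes [100, 20, 4, 1].
Σ(ℓ_i−1) = 125−4 = 121; sign = (−1)^121 = -1.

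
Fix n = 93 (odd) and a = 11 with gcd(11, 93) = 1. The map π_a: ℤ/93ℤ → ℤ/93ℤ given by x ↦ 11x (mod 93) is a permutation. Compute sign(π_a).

+1

Trace 16: π^k(16) = [16, 83, 76, 92, 82, 65, 64] for k=0..6.
π_11 has 5 disjoint cycles with lengths [30, 30, 30, 2, 1] on {0,…,92}.
sign(π) = (−1)^{n − #cycles} = (−1)^{93−5} = (−1)^88 = +1.
Zolotarev: (11|93) = +1, matching the cycle-count sign.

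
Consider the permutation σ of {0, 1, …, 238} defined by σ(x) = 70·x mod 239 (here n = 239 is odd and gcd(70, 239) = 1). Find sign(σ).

Trace 84: π^k(84) = [84, 144, 42, 72, 21, 36, 130] for k=0..6.
Cycle type of π: 238 + 1; total 2 cycles.
n − c = 239 − 2 = 237; sign = (−1)^237 = -1.

-1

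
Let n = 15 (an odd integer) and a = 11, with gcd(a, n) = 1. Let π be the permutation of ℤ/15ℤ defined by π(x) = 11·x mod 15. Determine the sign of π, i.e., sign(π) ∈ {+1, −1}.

Orbit of 11 under x↦11x: [11, 1]… (length divides ord_15(11)).
Decompose π into cycles: lengths [2, 2, 2, 2, 2, 1, 1, 1, 1, 1] (10 cycles, including the fixed point 0).
15 − 10 = 5 transpositions; sign(π) = (−1)^5 = -1.
(11|15)_J = -1 (Zolotarev's lemma cross-check).

-1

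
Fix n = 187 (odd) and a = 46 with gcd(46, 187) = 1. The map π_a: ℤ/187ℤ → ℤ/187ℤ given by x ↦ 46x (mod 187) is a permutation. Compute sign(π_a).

+1

Orbit of 47 under x↦46x: [47, 105, 155, 24, 169, 107, 60]… (length divides ord_187(46)).
The orbit structure of x ↦ 46x mod 187: 5 orbits of sizes [80, 80, 16, 10, 1].
187 − 5 = 182 transpositions; sign(π) = (−1)^182 = +1.
(46|187)_J = +1 (Zolotarev's lemma cross-check).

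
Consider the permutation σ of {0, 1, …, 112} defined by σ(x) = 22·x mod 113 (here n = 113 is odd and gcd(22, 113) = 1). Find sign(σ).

Trace 85: π^k(85) = [85, 62, 8, 63, 30, 95, 56] for k=0..6.
Decompose π into cycles: lengths [56, 56, 1] (3 cycles, including the fixed point 0).
113 − 3 = 110 transpositions; sign(π) = (−1)^110 = +1.

+1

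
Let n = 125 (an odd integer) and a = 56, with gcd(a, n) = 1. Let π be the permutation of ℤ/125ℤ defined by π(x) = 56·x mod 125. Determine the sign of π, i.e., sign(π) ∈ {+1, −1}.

+1

Trace 91: π^k(91) = [91, 96, 1, 56, 11, 116, 121] for k=0..6.
π_56 has 13 disjoint cycles with lengths [25, 25, 25, 25, 5, 5, 5, 5, 1, 1, 1, 1, 1] on {0,…,124}.
125 − 13 = 112 transpositions; sign(π) = (−1)^112 = +1.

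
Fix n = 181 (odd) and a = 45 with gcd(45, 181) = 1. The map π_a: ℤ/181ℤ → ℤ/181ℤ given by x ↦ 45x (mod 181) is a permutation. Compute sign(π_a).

Orbit of 48 under x↦45x: [48, 169, 3, 135, 102, 65, 29]… (length divides ord_181(45)).
The orbit structure of x ↦ 45x mod 181: 5 orbits of sizes [45, 45, 45, 45, 1].
n − c = 181 − 5 = 176; sign = (−1)^176 = +1.

+1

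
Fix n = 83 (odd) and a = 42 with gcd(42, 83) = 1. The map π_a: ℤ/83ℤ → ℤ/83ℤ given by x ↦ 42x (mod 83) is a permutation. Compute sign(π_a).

Orbit of 46 under x↦42x: [46, 23, 53, 68, 34, 17, 50]… (length divides ord_83(42)).
Cycle lengths of π_42 on ℤ/83ℤ: [82, 1]; 2 cycles in total.
With 2 cycles on 83 points, sign = (−1)^{83−2} = -1.
The Jacobi symbol (42|83) = -1 (Zolotarev) agrees.

-1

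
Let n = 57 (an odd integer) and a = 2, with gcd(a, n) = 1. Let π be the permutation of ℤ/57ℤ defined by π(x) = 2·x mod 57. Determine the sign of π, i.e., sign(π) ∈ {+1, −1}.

Orbit of 25 under x↦2x: [25, 50, 43, 29, 1, 2, 4]… (length divides ord_57(2)).
Decompose π into cycles: lengths [18, 18, 18, 2, 1] (5 cycles, including the fixed point 0).
Σ(ℓ_i−1) = 57−5 = 52; sign = (−1)^52 = +1.

+1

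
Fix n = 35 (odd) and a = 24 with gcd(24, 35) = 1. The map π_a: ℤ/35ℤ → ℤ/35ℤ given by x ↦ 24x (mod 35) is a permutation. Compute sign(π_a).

-1

Orbit of 19 under x↦24x: [19, 1, 24, 16, 34, 11]… (length divides ord_35(24)).
Cycle lengths of π_24 on ℤ/35ℤ: [6, 6, 6, 6, 6, 2, 2, 1]; 8 cycles in total.
35 − 8 = 27 transpositions; sign(π) = (−1)^27 = -1.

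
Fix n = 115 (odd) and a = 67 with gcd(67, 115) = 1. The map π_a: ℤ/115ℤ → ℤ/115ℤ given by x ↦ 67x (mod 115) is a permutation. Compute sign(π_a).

+1

Orbit of 83 under x↦67x: [83, 41, 102, 49, 63, 81, 22]… (length divides ord_115(67)).
Decompose π into cycles: lengths [44, 44, 22, 4, 1] (5 cycles, including the fixed point 0).
115 − 5 = 110 transpositions; sign(π) = (−1)^110 = +1.
Check: (67/115) = +1 by Zolotarev.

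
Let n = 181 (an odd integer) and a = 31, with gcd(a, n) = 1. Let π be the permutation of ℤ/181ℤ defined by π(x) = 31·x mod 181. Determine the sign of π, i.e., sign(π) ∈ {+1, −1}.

-1

Trace 162: π^k(162) = [162, 135, 22, 139, 146, 1, 31] for k=0..6.
10 cycles of lengths [20, 20, 20, 20, 20, 20, 20, 20, 20, 1].
sign(π) = (−1)^{n − #cycles} = (−1)^{181−10} = (−1)^171 = -1.
Via Zolotarev, sign(π_{31}) = (31|181) = -1.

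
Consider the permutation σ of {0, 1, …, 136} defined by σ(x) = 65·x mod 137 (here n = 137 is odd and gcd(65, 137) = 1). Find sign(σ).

+1

Orbit of 49 under x↦65x: [49, 34, 18, 74, 15, 16, 81]… (length divides ord_137(65)).
π_65 has 5 disjoint cycles with lengths [34, 34, 34, 34, 1] on {0,…,136}.
5 cycles on 137: each ℓ→(−1)^(ℓ−1), product (−1)^132 = +1.
Via Zolotarev, sign(π_{65}) = (65|137) = +1.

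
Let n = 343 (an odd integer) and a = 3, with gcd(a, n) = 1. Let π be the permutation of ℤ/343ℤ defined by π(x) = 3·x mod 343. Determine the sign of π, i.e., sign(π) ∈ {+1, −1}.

-1

Trace 205: π^k(205) = [205, 272, 130, 47, 141, 80, 240] for k=0..6.
Cycle lengths of π_3 on ℤ/343ℤ: [294, 42, 6, 1]; 4 cycles in total.
Σ(ℓ_i−1) = 343−4 = 339; sign = (−1)^339 = -1.
The Jacobi symbol (3|343) = -1 (Zolotarev) agrees.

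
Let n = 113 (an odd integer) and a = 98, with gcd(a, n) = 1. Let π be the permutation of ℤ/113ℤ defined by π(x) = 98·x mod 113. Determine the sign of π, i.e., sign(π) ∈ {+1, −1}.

+1

Start at x=112: 112 → 15 → 1 → 98 → 112 (one orbit).
Cycle type of π: 4×28 + 1; total 29 cycles.
With 29 cycles on 113 points, sign = (−1)^{113−29} = +1.
Check: (98/113) = +1 by Zolotarev.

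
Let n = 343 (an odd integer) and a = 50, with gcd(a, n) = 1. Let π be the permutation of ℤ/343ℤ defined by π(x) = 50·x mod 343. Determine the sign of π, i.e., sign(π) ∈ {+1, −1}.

Trace 197: π^k(197) = [197, 246, 295, 1, 50, 99, 148] for k=0..6.
Decompose π into cycles: lengths [7, 7, 7, 7, 7, 7, 7, 7, 7, 7, 7, 7, 7, 7, 7, 7, 7, 7, 7, 7, 7, 7, 7, 7, 7, 7, 7, 7, 7, 7, 7, 7, 7, 7, 7, 7, 7, 7, 7, 7, 7, 7, 1, 1, 1, 1, 1, 1, 1, 1, 1, 1, 1, 1, 1, 1, 1, 1, 1, 1, 1, 1, 1, 1, 1, 1, 1, 1, 1, 1, 1, 1, 1, 1, 1, 1, 1, 1, 1, 1, 1, 1, 1, 1, 1, 1, 1, 1, 1, 1, 1] (91 cycles, including the fixed point 0).
sign(π) = (−1)^{n − #cycles} = (−1)^{343−91} = (−1)^252 = +1.
(50|343)_J = +1 (Zolotarev's lemma cross-check).

+1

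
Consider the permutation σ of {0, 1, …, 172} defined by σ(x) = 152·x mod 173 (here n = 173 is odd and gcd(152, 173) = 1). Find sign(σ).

Orbit of 6 under x↦152x: [6, 47, 51, 140, 1, 152, 95]… (length divides ord_173(152)).
Cycle type of π: 43×4 + 1; total 5 cycles.
Σ(ℓ_i−1) = 173−5 = 168; sign = (−1)^168 = +1.
Check: (152/173) = +1 by Zolotarev.

+1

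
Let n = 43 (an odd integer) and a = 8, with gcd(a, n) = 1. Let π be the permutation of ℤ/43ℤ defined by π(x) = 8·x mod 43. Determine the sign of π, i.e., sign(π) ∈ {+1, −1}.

Trace 42: π^k(42) = [42, 35, 22, 4, 32, 41, 27] for k=0..6.
4 cycles of lengths [14, 14, 14, 1].
4 cycles on 43: each ℓ→(−1)^(ℓ−1), product (−1)^39 = -1.
Zolotarev: (8|43) = -1, matching the cycle-count sign.

-1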